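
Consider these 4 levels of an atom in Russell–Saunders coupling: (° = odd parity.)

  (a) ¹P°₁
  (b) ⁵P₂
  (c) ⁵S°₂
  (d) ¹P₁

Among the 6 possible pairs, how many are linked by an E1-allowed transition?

(a)–(b): forbidden (ΔS).
(a)–(c): forbidden (parity, ΔS).
(a)–(d): allowed.
(b)–(c): allowed.
(b)–(d): forbidden (parity, ΔS).
(c)–(d): forbidden (ΔS).
Allowed pairs: 2 of 6.

2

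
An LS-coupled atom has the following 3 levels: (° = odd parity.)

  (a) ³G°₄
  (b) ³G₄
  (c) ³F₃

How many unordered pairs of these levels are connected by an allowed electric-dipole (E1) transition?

2

(a)–(b): allowed.
(a)–(c): allowed.
(b)–(c): forbidden (parity).
Allowed pairs: 2 of 3.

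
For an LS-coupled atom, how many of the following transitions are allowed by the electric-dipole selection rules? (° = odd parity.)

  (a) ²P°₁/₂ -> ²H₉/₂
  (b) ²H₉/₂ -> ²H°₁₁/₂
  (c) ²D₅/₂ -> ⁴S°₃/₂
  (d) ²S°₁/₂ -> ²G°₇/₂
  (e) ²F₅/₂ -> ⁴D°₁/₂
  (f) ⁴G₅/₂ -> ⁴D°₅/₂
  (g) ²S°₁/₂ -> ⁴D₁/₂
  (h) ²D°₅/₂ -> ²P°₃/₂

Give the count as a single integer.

(a) forbidden (ΔL, ΔJ fail)
(b) allowed
(c) forbidden (ΔS, ΔL fail)
(d) forbidden (parity, ΔL, ΔJ fail)
(e) forbidden (ΔS, ΔJ fail)
(f) forbidden (ΔL fails)
(g) forbidden (ΔS, ΔL fail)
(h) forbidden (parity fails)
Total allowed: 1 of 8.

1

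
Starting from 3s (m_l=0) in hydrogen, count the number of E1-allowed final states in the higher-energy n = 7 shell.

3

E1 requires Δl = ±1, so l_f ∈ {-1, 1}; with 0 ≤ l_f ≤ n_f−1 = 6, the allowed l_f values are {1}.
For l_f = 1: m_f ∈ {m_i−1, m_i, m_i+1} ∩ [−1, 1] = {-1, 0, 1} → 3 states.
Total: 3.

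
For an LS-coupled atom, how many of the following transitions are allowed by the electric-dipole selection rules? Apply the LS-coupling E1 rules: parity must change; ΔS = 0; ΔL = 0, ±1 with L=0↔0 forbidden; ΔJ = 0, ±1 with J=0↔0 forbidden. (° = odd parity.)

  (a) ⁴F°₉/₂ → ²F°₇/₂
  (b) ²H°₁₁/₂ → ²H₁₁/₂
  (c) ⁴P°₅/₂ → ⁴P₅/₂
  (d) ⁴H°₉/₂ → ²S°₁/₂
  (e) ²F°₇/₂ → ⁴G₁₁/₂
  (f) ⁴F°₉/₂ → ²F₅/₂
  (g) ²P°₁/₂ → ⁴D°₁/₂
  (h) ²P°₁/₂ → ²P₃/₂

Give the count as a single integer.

(a) forbidden (parity, ΔS fail)
(b) allowed
(c) allowed
(d) forbidden (parity, ΔS, ΔL, ΔJ fail)
(e) forbidden (ΔS, ΔJ fail)
(f) forbidden (ΔS, ΔJ fail)
(g) forbidden (parity, ΔS fail)
(h) allowed
Total allowed: 3 of 8.

3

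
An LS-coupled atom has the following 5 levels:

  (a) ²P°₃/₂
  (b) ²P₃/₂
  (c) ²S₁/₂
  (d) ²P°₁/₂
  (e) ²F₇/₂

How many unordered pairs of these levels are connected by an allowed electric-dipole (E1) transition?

(a)–(b): allowed.
(a)–(c): allowed.
(a)–(d): forbidden (parity).
(a)–(e): forbidden (ΔL, ΔJ).
(b)–(c): forbidden (parity).
(b)–(d): allowed.
(b)–(e): forbidden (parity, ΔL, ΔJ).
(c)–(d): allowed.
(c)–(e): forbidden (parity, ΔL, ΔJ).
(d)–(e): forbidden (ΔL, ΔJ).
Allowed pairs: 4 of 10.

4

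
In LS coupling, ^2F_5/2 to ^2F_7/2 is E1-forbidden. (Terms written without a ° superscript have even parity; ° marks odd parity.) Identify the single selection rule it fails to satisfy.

parity

ΔS = 0: S: 1/2 → 1/2 — ✓.
Parity must change: even → even — ✗.
ΔL = 0, ±1 (not L=0↔0): L: 3 → 3, ΔL = +0 — ✓.
ΔJ = 0, ±1 (not J=0↔0): J: 5/2 → 7/2, ΔJ = +1 — ✓.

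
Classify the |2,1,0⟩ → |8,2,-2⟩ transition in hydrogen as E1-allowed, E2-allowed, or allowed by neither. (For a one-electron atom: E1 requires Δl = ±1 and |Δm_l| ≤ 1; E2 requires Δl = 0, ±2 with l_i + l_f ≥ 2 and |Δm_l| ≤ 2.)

Δl = 2 − 1 = +1; l_i + l_f = 3.
Δm_l = -2.
E1 (Δl = ±1, |Δm_l| ≤ 1): not satisfied.
E2 (Δl = 0,±2, l_i+l_f ≥ 2, |Δm_l| ≤ 2): not satisfied.

neither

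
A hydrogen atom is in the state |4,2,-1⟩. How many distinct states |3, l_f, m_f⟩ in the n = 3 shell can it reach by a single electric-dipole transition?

2

E1 requires Δl = ±1, so l_f ∈ {1, 3}; with 0 ≤ l_f ≤ n_f−1 = 2, the allowed l_f values are {1}.
For l_f = 1: m_f ∈ {m_i−1, m_i, m_i+1} ∩ [−1, 1] = {-1, 0} → 2 states.
Total: 2.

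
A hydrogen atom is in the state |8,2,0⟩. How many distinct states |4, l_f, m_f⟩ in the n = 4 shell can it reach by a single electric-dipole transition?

E1 requires Δl = ±1, so l_f ∈ {1, 3}; with 0 ≤ l_f ≤ n_f−1 = 3, the allowed l_f values are {1, 3}.
For l_f = 1: m_f ∈ {m_i−1, m_i, m_i+1} ∩ [−1, 1] = {-1, 0, 1} → 3 states.
For l_f = 3: m_f ∈ {m_i−1, m_i, m_i+1} ∩ [−3, 3] = {-1, 0, 1} → 3 states.
Total: 6.

6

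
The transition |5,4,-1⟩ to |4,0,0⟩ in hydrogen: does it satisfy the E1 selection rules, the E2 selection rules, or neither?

neither

Δl = 0 − 4 = -4; l_i + l_f = 4.
Δm_l = +1.
E1 (Δl = ±1, |Δm_l| ≤ 1): not satisfied.
E2 (Δl = 0,±2, l_i+l_f ≥ 2, |Δm_l| ≤ 2): not satisfied.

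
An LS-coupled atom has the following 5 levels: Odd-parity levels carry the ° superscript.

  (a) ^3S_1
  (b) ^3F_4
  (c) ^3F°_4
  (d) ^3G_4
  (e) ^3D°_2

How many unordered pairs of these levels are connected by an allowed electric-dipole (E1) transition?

2

(a)–(b): forbidden (parity, ΔL, ΔJ).
(a)–(c): forbidden (ΔL, ΔJ).
(a)–(d): forbidden (parity, ΔL, ΔJ).
(a)–(e): forbidden (ΔL).
(b)–(c): allowed.
(b)–(d): forbidden (parity).
(b)–(e): forbidden (ΔJ).
(c)–(d): allowed.
(c)–(e): forbidden (parity, ΔJ).
(d)–(e): forbidden (ΔL, ΔJ).
Allowed pairs: 2 of 10.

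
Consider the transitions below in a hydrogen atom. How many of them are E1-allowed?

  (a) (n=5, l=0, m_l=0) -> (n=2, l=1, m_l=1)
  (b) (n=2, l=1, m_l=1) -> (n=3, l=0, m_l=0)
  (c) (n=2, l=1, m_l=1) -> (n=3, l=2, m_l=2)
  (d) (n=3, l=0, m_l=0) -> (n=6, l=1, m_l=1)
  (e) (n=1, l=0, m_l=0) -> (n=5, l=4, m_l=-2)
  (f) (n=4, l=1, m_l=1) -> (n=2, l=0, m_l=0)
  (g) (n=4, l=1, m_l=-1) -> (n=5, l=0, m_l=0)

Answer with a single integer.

6

(a) allowed
(b) allowed
(c) allowed
(d) allowed
(e) forbidden — Δl = +4 (E1 requires Δl = ±1); Δm_l = -2 (E1 requires Δm_l = 0, ±1)
(f) allowed
(g) allowed
Total allowed: 6 of 7.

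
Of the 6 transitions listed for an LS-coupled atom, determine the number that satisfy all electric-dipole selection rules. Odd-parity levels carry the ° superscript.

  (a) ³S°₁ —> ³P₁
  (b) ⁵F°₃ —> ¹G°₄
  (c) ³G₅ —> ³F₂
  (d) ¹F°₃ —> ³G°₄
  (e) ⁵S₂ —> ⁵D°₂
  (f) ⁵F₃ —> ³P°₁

1

(a) allowed
(b) forbidden (parity, ΔS fail)
(c) forbidden (parity, ΔJ fail)
(d) forbidden (parity, ΔS fail)
(e) forbidden (ΔL fails)
(f) forbidden (ΔS, ΔL, ΔJ fail)
Total allowed: 1 of 6.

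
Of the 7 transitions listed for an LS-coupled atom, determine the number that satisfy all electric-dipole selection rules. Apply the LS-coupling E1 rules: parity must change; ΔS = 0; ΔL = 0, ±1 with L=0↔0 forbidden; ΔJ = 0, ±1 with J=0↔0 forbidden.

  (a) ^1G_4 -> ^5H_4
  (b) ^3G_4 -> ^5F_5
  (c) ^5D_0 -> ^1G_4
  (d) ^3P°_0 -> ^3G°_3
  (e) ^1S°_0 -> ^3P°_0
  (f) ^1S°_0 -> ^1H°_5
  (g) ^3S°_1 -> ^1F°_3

0

(a) forbidden (parity, ΔS fail)
(b) forbidden (parity, ΔS fail)
(c) forbidden (parity, ΔS, ΔL, ΔJ fail)
(d) forbidden (parity, ΔL, ΔJ fail)
(e) forbidden (parity, ΔS, ΔJ fail)
(f) forbidden (parity, ΔL, ΔJ fail)
(g) forbidden (parity, ΔS, ΔL, ΔJ fail)
Total allowed: 0 of 7.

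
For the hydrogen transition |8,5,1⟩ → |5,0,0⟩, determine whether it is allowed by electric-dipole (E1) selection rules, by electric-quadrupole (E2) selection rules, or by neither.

Δl = 0 − 5 = -5; l_i + l_f = 5.
Δm_l = -1.
E1 (Δl = ±1, |Δm_l| ≤ 1): not satisfied.
E2 (Δl = 0,±2, l_i+l_f ≥ 2, |Δm_l| ≤ 2): not satisfied.

neither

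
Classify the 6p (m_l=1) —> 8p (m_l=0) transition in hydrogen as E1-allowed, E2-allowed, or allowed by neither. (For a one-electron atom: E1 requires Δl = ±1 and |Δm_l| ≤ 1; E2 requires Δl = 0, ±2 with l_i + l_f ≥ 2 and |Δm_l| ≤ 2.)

E2

Δl = 1 − 1 = +0; l_i + l_f = 2.
Δm_l = -1.
E1 (Δl = ±1, |Δm_l| ≤ 1): not satisfied.
E2 (Δl = 0,±2, l_i+l_f ≥ 2, |Δm_l| ≤ 2): satisfied.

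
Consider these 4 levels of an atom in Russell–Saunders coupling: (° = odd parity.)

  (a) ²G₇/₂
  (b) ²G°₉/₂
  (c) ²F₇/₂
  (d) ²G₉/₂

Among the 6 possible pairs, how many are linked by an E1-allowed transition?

3

(a)–(b): allowed.
(a)–(c): forbidden (parity).
(a)–(d): forbidden (parity).
(b)–(c): allowed.
(b)–(d): allowed.
(c)–(d): forbidden (parity).
Allowed pairs: 3 of 6.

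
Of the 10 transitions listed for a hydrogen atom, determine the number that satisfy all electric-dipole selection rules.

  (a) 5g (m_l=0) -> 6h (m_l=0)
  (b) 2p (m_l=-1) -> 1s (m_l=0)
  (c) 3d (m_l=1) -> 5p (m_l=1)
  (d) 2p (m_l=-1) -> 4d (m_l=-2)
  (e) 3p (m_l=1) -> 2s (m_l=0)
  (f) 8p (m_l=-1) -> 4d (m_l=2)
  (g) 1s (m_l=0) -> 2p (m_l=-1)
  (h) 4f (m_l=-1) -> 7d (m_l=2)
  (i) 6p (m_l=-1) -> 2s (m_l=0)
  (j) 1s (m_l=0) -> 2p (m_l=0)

8

(a) allowed
(b) allowed
(c) allowed
(d) allowed
(e) allowed
(f) forbidden — Δm_l = +3 (E1 requires Δm_l = 0, ±1)
(g) allowed
(h) forbidden — Δm_l = +3 (E1 requires Δm_l = 0, ±1)
(i) allowed
(j) allowed
Total allowed: 8 of 10.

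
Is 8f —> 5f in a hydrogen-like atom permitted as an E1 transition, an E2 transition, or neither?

Δl = 3 − 3 = +0; l_i + l_f = 6.
E1 (Δl = ±1): not satisfied.
E2 (Δl = 0,±2, l_i+l_f ≥ 2): satisfied.

E2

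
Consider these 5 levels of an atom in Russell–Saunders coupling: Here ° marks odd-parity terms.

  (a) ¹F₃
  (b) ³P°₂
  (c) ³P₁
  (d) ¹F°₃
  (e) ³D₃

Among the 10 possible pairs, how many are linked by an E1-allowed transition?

3

(a)–(b): forbidden (ΔS, ΔL).
(a)–(c): forbidden (parity, ΔS, ΔL, ΔJ).
(a)–(d): allowed.
(a)–(e): forbidden (parity, ΔS).
(b)–(c): allowed.
(b)–(d): forbidden (parity, ΔS, ΔL).
(b)–(e): allowed.
(c)–(d): forbidden (ΔS, ΔL, ΔJ).
(c)–(e): forbidden (parity, ΔJ).
(d)–(e): forbidden (ΔS).
Allowed pairs: 3 of 10.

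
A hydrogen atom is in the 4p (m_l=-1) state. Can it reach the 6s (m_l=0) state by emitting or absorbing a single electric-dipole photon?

Initial l = 1, final l = 0, so Δl = -1. E1 requires Δl = ±1: passes.
m_l: -1 → 0 (Δm_l = +1). |Δm_l| ≤ 1 passes.
All E1 selection rules are satisfied.

allowed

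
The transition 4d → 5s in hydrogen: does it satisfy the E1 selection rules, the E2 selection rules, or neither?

E2

Δl = 0 − 2 = -2; l_i + l_f = 2.
E1 (Δl = ±1): not satisfied.
E2 (Δl = 0,±2, l_i+l_f ≥ 2): satisfied.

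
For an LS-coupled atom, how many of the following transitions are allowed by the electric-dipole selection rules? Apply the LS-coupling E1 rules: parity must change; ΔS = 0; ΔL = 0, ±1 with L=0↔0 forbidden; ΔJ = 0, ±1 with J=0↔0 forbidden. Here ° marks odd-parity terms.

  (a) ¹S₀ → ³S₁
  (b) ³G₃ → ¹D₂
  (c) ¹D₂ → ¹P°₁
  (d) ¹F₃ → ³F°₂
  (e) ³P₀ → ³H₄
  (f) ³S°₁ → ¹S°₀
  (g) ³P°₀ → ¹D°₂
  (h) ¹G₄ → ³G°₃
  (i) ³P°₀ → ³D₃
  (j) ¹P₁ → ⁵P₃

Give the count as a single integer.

(a) forbidden (parity, ΔS, ΔL fail)
(b) forbidden (parity, ΔS, ΔL fail)
(c) allowed
(d) forbidden (ΔS fails)
(e) forbidden (parity, ΔL, ΔJ fail)
(f) forbidden (parity, ΔS, ΔL fail)
(g) forbidden (parity, ΔS, ΔJ fail)
(h) forbidden (ΔS fails)
(i) forbidden (ΔJ fails)
(j) forbidden (parity, ΔS, ΔJ fail)
Total allowed: 1 of 10.

1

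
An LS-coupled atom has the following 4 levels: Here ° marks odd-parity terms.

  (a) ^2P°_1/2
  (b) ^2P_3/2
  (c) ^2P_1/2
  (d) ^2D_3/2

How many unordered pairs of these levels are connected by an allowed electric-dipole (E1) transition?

(a)–(b): allowed.
(a)–(c): allowed.
(a)–(d): allowed.
(b)–(c): forbidden (parity).
(b)–(d): forbidden (parity).
(c)–(d): forbidden (parity).
Allowed pairs: 3 of 6.

3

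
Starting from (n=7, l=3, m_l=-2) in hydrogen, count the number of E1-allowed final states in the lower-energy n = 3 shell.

E1 requires Δl = ±1, so l_f ∈ {2, 4}; with 0 ≤ l_f ≤ n_f−1 = 2, the allowed l_f values are {2}.
For l_f = 2: m_f ∈ {m_i−1, m_i, m_i+1} ∩ [−2, 2] = {-2, -1} → 2 states.
Total: 2.

2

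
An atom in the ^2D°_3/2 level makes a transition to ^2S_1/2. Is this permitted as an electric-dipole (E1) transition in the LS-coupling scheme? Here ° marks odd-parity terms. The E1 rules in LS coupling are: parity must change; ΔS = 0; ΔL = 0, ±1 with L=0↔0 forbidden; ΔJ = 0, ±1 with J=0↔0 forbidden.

forbidden

Initial level: S=1/2, L=2, J=3/2, parity odd. Final level: S=1/2, L=0, J=1/2, parity even.
Parity must change: odd → even — passes.
ΔS = 0: S: 1/2 → 1/2 — passes.
ΔL = 0, ±1 (not L=0↔0): L: 2 → 0, ΔL = -2 — fails.
ΔJ = 0, ±1 (not J=0↔0): J: 3/2 → 1/2, ΔJ = -1 — passes.
Rule(s) violated: ΔL.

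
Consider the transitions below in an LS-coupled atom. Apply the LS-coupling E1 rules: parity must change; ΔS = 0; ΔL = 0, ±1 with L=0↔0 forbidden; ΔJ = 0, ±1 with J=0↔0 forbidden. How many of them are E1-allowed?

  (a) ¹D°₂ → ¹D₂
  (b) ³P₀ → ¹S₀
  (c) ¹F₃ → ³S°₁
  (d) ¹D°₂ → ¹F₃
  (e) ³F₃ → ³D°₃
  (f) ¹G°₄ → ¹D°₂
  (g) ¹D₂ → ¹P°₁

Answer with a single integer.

4

(a) allowed
(b) forbidden (parity, ΔS, ΔJ fail)
(c) forbidden (ΔS, ΔL, ΔJ fail)
(d) allowed
(e) allowed
(f) forbidden (parity, ΔL, ΔJ fail)
(g) allowed
Total allowed: 4 of 7.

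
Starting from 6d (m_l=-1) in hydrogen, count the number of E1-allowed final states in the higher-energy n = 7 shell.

E1 requires Δl = ±1, so l_f ∈ {1, 3}; with 0 ≤ l_f ≤ n_f−1 = 6, the allowed l_f values are {1, 3}.
For l_f = 1: m_f ∈ {m_i−1, m_i, m_i+1} ∩ [−1, 1] = {-1, 0} → 2 states.
For l_f = 3: m_f ∈ {m_i−1, m_i, m_i+1} ∩ [−3, 3] = {-2, -1, 0} → 3 states.
Total: 5.

5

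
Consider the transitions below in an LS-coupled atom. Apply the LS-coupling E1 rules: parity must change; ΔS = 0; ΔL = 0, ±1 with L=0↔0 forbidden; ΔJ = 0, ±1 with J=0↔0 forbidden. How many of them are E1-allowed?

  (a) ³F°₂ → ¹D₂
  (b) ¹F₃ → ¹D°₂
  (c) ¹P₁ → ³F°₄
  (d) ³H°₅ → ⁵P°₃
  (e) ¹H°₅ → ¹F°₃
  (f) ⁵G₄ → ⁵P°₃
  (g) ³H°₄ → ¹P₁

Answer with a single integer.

1

(a) forbidden (ΔS fails)
(b) allowed
(c) forbidden (ΔS, ΔL, ΔJ fail)
(d) forbidden (parity, ΔS, ΔL, ΔJ fail)
(e) forbidden (parity, ΔL, ΔJ fail)
(f) forbidden (ΔL fails)
(g) forbidden (ΔS, ΔL, ΔJ fail)
Total allowed: 1 of 7.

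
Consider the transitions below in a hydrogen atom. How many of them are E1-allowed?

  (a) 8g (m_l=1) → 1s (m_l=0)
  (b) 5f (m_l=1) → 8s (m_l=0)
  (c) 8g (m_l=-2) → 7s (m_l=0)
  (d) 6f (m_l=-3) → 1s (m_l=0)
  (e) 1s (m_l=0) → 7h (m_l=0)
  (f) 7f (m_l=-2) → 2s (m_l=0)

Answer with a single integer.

(a) forbidden — Δl = -4 (E1 requires Δl = ±1)
(b) forbidden — Δl = -3 (E1 requires Δl = ±1)
(c) forbidden — Δl = -4 (E1 requires Δl = ±1); Δm_l = +2 (E1 requires Δm_l = 0, ±1)
(d) forbidden — Δl = -3 (E1 requires Δl = ±1); Δm_l = +3 (E1 requires Δm_l = 0, ±1)
(e) forbidden — Δl = +5 (E1 requires Δl = ±1)
(f) forbidden — Δl = -3 (E1 requires Δl = ±1); Δm_l = +2 (E1 requires Δm_l = 0, ±1)
Total allowed: 0 of 6.

0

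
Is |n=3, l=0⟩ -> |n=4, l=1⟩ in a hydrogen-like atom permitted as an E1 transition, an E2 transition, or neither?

Δl = 1 − 0 = +1; l_i + l_f = 1.
E1 (Δl = ±1): satisfied.
E2 (Δl = 0,±2, l_i+l_f ≥ 2): not satisfied.

E1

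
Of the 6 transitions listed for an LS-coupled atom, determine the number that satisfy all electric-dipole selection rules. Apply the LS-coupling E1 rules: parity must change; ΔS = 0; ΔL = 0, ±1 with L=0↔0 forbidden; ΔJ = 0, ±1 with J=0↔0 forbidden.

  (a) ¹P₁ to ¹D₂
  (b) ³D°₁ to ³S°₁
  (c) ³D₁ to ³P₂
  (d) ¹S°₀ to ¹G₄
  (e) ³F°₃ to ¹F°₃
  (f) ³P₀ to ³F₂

0

(a) forbidden (parity fails)
(b) forbidden (parity, ΔL fail)
(c) forbidden (parity fails)
(d) forbidden (ΔL, ΔJ fail)
(e) forbidden (parity, ΔS fail)
(f) forbidden (parity, ΔL, ΔJ fail)
Total allowed: 0 of 6.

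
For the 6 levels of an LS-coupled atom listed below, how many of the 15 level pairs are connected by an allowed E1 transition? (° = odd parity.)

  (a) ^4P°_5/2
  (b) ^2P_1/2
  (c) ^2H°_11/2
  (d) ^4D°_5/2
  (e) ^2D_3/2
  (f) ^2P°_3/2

(a)–(b): forbidden (ΔS, ΔJ).
(a)–(c): forbidden (parity, ΔS, ΔL, ΔJ).
(a)–(d): forbidden (parity).
(a)–(e): forbidden (ΔS).
(a)–(f): forbidden (parity, ΔS).
(b)–(c): forbidden (ΔL, ΔJ).
(b)–(d): forbidden (ΔS, ΔJ).
(b)–(e): forbidden (parity).
(b)–(f): allowed.
(c)–(d): forbidden (parity, ΔS, ΔL, ΔJ).
(c)–(e): forbidden (ΔL, ΔJ).
(c)–(f): forbidden (parity, ΔL, ΔJ).
(d)–(e): forbidden (ΔS).
(d)–(f): forbidden (parity, ΔS).
(e)–(f): allowed.
Allowed pairs: 2 of 15.

2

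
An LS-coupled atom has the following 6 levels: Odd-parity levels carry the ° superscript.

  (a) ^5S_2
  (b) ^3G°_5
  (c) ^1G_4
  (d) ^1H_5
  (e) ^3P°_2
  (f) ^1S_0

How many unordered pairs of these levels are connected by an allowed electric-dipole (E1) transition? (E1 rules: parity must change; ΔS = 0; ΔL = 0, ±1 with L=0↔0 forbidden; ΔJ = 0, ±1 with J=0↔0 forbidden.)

(a)–(b): forbidden (ΔS, ΔL, ΔJ).
(a)–(c): forbidden (parity, ΔS, ΔL, ΔJ).
(a)–(d): forbidden (parity, ΔS, ΔL, ΔJ).
(a)–(e): forbidden (ΔS).
(a)–(f): forbidden (parity, ΔS, ΔL, ΔJ).
(b)–(c): forbidden (ΔS).
(b)–(d): forbidden (ΔS).
(b)–(e): forbidden (parity, ΔL, ΔJ).
(b)–(f): forbidden (ΔS, ΔL, ΔJ).
(c)–(d): forbidden (parity).
(c)–(e): forbidden (ΔS, ΔL, ΔJ).
(c)–(f): forbidden (parity, ΔL, ΔJ).
(d)–(e): forbidden (ΔS, ΔL, ΔJ).
(d)–(f): forbidden (parity, ΔL, ΔJ).
(e)–(f): forbidden (ΔS, ΔJ).
Allowed pairs: 0 of 15.

0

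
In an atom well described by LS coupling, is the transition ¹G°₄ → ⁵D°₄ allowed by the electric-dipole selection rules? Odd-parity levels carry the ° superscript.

forbidden

Parity must change: odd → odd — violated.
ΔS = 0: S: 0 → 2 — violated.
ΔJ = 0, ±1 (not J=0↔0): J: 4 → 4, ΔJ = +0 — satisfied.
ΔL = 0, ±1 (not L=0↔0): L: 4 → 2, ΔL = -2 — violated.
Rule(s) violated: parity, ΔS, ΔL.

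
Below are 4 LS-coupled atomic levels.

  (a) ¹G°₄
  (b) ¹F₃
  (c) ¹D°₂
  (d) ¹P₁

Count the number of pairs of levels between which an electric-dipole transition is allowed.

(a)–(b): allowed.
(a)–(c): forbidden (parity, ΔL, ΔJ).
(a)–(d): forbidden (ΔL, ΔJ).
(b)–(c): allowed.
(b)–(d): forbidden (parity, ΔL, ΔJ).
(c)–(d): allowed.
Allowed pairs: 3 of 6.

3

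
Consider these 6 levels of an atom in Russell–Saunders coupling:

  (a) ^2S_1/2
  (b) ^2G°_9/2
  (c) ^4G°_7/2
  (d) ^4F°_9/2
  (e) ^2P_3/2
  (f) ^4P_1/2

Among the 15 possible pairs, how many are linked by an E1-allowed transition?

0

(a)–(b): forbidden (ΔL, ΔJ).
(a)–(c): forbidden (ΔS, ΔL, ΔJ).
(a)–(d): forbidden (ΔS, ΔL, ΔJ).
(a)–(e): forbidden (parity).
(a)–(f): forbidden (parity, ΔS).
(b)–(c): forbidden (parity, ΔS).
(b)–(d): forbidden (parity, ΔS).
(b)–(e): forbidden (ΔL, ΔJ).
(b)–(f): forbidden (ΔS, ΔL, ΔJ).
(c)–(d): forbidden (parity).
(c)–(e): forbidden (ΔS, ΔL, ΔJ).
(c)–(f): forbidden (ΔL, ΔJ).
(d)–(e): forbidden (ΔS, ΔL, ΔJ).
(d)–(f): forbidden (ΔL, ΔJ).
(e)–(f): forbidden (parity, ΔS).
Allowed pairs: 0 of 15.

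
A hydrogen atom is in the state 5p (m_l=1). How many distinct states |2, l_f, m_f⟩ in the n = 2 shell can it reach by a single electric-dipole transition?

1

E1 requires Δl = ±1, so l_f ∈ {0, 2}; with 0 ≤ l_f ≤ n_f−1 = 1, the allowed l_f values are {0}.
For l_f = 0: m_f ∈ {m_i−1, m_i, m_i+1} ∩ [−0, 0] = {0} → 1 state.
Total: 1.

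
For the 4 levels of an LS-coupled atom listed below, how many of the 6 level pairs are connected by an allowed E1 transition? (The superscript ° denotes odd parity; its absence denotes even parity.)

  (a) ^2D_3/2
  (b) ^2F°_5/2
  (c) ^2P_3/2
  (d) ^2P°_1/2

3

(a)–(b): allowed.
(a)–(c): forbidden (parity).
(a)–(d): allowed.
(b)–(c): forbidden (ΔL).
(b)–(d): forbidden (parity, ΔL, ΔJ).
(c)–(d): allowed.
Allowed pairs: 3 of 6.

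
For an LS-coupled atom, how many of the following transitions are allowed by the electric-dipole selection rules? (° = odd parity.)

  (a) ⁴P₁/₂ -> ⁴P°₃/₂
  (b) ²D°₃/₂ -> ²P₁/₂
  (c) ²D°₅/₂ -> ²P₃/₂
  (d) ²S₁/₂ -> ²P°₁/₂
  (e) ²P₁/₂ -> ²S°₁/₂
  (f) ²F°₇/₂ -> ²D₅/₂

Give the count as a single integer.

6

(a) allowed
(b) allowed
(c) allowed
(d) allowed
(e) allowed
(f) allowed
Total allowed: 6 of 6.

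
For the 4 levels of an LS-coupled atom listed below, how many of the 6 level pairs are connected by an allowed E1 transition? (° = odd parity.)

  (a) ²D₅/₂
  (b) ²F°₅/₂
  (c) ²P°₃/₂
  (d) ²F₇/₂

3

(a)–(b): allowed.
(a)–(c): allowed.
(a)–(d): forbidden (parity).
(b)–(c): forbidden (parity, ΔL).
(b)–(d): allowed.
(c)–(d): forbidden (ΔL, ΔJ).
Allowed pairs: 3 of 6.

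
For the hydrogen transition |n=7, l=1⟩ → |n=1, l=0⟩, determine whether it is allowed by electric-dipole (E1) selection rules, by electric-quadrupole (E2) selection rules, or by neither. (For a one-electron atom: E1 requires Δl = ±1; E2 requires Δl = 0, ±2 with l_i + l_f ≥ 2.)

Δl = 0 − 1 = -1; l_i + l_f = 1.
E1 (Δl = ±1): satisfied.
E2 (Δl = 0,±2, l_i+l_f ≥ 2): not satisfied.

E1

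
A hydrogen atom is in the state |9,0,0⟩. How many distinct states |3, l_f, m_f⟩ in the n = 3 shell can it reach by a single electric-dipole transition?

3

E1 requires Δl = ±1, so l_f ∈ {-1, 1}; with 0 ≤ l_f ≤ n_f−1 = 2, the allowed l_f values are {1}.
For l_f = 1: m_f ∈ {m_i−1, m_i, m_i+1} ∩ [−1, 1] = {-1, 0, 1} → 3 states.
Total: 3.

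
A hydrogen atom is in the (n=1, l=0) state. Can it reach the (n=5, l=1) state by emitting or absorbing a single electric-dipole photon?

Δl = 1 − 0 = +1; the E1 rule Δl = ±1 is passes.
All E1 selection rules are satisfied.

allowed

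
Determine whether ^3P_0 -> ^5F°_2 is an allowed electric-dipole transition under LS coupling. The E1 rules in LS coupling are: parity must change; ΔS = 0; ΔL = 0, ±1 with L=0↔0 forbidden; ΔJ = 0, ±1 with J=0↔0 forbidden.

forbidden

Initial level: S=1, L=1, J=0, parity even. Final level: S=2, L=3, J=2, parity odd.
Parity must change: even → odd — passes.
ΔS = 0: S: 1 → 2 — fails.
ΔL = 0, ±1 (not L=0↔0): L: 1 → 3, ΔL = +2 — fails.
ΔJ = 0, ±1 (not J=0↔0): J: 0 → 2, ΔJ = +2 — fails.
Rule(s) violated: ΔS, ΔL, ΔJ.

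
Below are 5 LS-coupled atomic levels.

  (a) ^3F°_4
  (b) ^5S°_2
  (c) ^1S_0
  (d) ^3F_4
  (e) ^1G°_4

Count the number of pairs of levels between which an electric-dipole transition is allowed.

(a)–(b): forbidden (parity, ΔS, ΔL, ΔJ).
(a)–(c): forbidden (ΔS, ΔL, ΔJ).
(a)–(d): allowed.
(a)–(e): forbidden (parity, ΔS).
(b)–(c): forbidden (ΔS, ΔL, ΔJ).
(b)–(d): forbidden (ΔS, ΔL, ΔJ).
(b)–(e): forbidden (parity, ΔS, ΔL, ΔJ).
(c)–(d): forbidden (parity, ΔS, ΔL, ΔJ).
(c)–(e): forbidden (ΔL, ΔJ).
(d)–(e): forbidden (ΔS).
Allowed pairs: 1 of 10.

1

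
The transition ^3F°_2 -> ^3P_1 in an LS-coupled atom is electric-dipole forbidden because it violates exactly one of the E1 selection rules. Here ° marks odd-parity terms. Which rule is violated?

Reading off the term symbols: S 1→1, L 3→1, J 2→1, parity odd→even.
Parity must change: odd → even — ✓.
ΔS = 0: S: 1 → 1 — ✓.
ΔL = 0, ±1 (not L=0↔0): L: 3 → 1, ΔL = -2 — ✗.
ΔJ = 0, ±1 (not J=0↔0): J: 2 → 1, ΔJ = -1 — ✓.

the ΔL = 0, ±1 rule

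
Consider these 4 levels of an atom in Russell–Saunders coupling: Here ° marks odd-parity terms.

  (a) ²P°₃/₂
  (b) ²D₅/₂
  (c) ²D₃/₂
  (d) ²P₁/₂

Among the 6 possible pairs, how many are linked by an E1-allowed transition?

3

(a)–(b): allowed.
(a)–(c): allowed.
(a)–(d): allowed.
(b)–(c): forbidden (parity).
(b)–(d): forbidden (parity, ΔJ).
(c)–(d): forbidden (parity).
Allowed pairs: 3 of 6.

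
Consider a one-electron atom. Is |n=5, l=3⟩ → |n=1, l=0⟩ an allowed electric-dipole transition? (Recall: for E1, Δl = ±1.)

forbidden

l: 3 → 0 (Δl = -3). Δl = ±1 fails.
The transition is electric-dipole forbidden.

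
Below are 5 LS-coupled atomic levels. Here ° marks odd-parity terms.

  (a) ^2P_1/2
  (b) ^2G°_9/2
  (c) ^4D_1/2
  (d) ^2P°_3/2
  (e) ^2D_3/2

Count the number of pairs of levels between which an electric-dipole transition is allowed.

(a)–(b): forbidden (ΔL, ΔJ).
(a)–(c): forbidden (parity, ΔS).
(a)–(d): allowed.
(a)–(e): forbidden (parity).
(b)–(c): forbidden (ΔS, ΔL, ΔJ).
(b)–(d): forbidden (parity, ΔL, ΔJ).
(b)–(e): forbidden (ΔL, ΔJ).
(c)–(d): forbidden (ΔS).
(c)–(e): forbidden (parity, ΔS).
(d)–(e): allowed.
Allowed pairs: 2 of 10.

2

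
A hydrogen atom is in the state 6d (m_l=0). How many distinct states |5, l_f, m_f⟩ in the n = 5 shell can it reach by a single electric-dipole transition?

E1 requires Δl = ±1, so l_f ∈ {1, 3}; with 0 ≤ l_f ≤ n_f−1 = 4, the allowed l_f values are {1, 3}.
For l_f = 1: m_f ∈ {m_i−1, m_i, m_i+1} ∩ [−1, 1] = {-1, 0, 1} → 3 states.
For l_f = 3: m_f ∈ {m_i−1, m_i, m_i+1} ∩ [−3, 3] = {-1, 0, 1} → 3 states.
Total: 6.

6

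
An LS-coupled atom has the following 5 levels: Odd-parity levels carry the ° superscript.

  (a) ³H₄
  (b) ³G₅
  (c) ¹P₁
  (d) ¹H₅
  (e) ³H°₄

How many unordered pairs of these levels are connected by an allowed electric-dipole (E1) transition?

2

(a)–(b): forbidden (parity).
(a)–(c): forbidden (parity, ΔS, ΔL, ΔJ).
(a)–(d): forbidden (parity, ΔS).
(a)–(e): allowed.
(b)–(c): forbidden (parity, ΔS, ΔL, ΔJ).
(b)–(d): forbidden (parity, ΔS).
(b)–(e): allowed.
(c)–(d): forbidden (parity, ΔL, ΔJ).
(c)–(e): forbidden (ΔS, ΔL, ΔJ).
(d)–(e): forbidden (ΔS).
Allowed pairs: 2 of 10.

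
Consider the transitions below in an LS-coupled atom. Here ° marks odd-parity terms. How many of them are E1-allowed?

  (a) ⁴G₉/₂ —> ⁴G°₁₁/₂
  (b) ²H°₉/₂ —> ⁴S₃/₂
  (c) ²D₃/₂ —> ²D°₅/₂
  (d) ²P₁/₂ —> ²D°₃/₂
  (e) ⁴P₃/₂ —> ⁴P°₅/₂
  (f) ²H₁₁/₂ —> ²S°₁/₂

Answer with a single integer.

(a) allowed
(b) forbidden (ΔS, ΔL, ΔJ fail)
(c) allowed
(d) allowed
(e) allowed
(f) forbidden (ΔL, ΔJ fail)
Total allowed: 4 of 6.

4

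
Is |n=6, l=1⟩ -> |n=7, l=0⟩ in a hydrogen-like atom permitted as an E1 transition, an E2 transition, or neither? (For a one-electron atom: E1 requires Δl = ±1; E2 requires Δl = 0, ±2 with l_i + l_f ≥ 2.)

E1

Δl = 0 − 1 = -1; l_i + l_f = 1.
E1 (Δl = ±1): satisfied.
E2 (Δl = 0,±2, l_i+l_f ≥ 2): not satisfied.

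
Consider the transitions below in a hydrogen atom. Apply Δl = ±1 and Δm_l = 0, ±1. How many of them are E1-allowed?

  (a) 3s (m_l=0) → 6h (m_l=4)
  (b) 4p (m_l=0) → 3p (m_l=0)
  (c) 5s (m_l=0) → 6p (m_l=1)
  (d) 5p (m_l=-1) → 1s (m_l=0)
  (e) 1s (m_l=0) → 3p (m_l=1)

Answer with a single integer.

(a) forbidden — Δl = +5 (E1 requires Δl = ±1); Δm_l = +4 (E1 requires Δm_l = 0, ±1)
(b) forbidden — Δl = +0 (E1 requires Δl = ±1)
(c) allowed
(d) allowed
(e) allowed
Total allowed: 3 of 5.

3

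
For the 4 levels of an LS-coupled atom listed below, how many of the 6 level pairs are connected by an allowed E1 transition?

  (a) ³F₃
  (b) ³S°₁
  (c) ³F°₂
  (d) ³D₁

(a)–(b): forbidden (ΔL, ΔJ).
(a)–(c): allowed.
(a)–(d): forbidden (parity, ΔJ).
(b)–(c): forbidden (parity, ΔL).
(b)–(d): forbidden (ΔL).
(c)–(d): allowed.
Allowed pairs: 2 of 6.

2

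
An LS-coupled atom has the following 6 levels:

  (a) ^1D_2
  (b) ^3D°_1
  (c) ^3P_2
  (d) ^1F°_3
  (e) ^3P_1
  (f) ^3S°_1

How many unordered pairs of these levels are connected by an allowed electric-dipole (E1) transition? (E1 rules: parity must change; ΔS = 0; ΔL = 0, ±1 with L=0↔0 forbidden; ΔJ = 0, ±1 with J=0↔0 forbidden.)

(a)–(b): forbidden (ΔS).
(a)–(c): forbidden (parity, ΔS).
(a)–(d): allowed.
(a)–(e): forbidden (parity, ΔS).
(a)–(f): forbidden (ΔS, ΔL).
(b)–(c): allowed.
(b)–(d): forbidden (parity, ΔS, ΔJ).
(b)–(e): allowed.
(b)–(f): forbidden (parity, ΔL).
(c)–(d): forbidden (ΔS, ΔL).
(c)–(e): forbidden (parity).
(c)–(f): allowed.
(d)–(e): forbidden (ΔS, ΔL, ΔJ).
(d)–(f): forbidden (parity, ΔS, ΔL, ΔJ).
(e)–(f): allowed.
Allowed pairs: 5 of 15.

5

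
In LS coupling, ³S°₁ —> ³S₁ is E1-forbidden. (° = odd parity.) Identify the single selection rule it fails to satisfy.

the L=0 ↔ L=0 exclusion

Reading off the term symbols: S 1→1, L 0→0, J 1→1, parity odd→even.
Parity must change: odd → even — ok.
ΔS = 0: S: 1 → 1 — ok.
ΔL = 0, ±1 (not L=0↔0): L: 0 → 0, ΔL = +0 — fails.
ΔJ = 0, ±1 (not J=0↔0): J: 1 → 1, ΔJ = +0 — ok.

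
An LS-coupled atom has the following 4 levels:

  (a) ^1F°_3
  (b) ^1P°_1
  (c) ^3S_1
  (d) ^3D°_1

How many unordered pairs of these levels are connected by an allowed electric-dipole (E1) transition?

0

(a)–(b): forbidden (parity, ΔL, ΔJ).
(a)–(c): forbidden (ΔS, ΔL, ΔJ).
(a)–(d): forbidden (parity, ΔS, ΔJ).
(b)–(c): forbidden (ΔS).
(b)–(d): forbidden (parity, ΔS).
(c)–(d): forbidden (ΔL).
Allowed pairs: 0 of 6.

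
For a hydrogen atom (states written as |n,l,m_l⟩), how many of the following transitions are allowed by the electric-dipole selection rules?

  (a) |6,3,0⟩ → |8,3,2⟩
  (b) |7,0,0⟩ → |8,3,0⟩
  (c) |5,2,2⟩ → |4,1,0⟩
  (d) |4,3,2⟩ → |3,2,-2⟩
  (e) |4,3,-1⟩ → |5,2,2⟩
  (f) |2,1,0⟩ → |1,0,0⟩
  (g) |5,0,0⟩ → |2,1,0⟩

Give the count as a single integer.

(a) forbidden — Δl = +0 (E1 requires Δl = ±1); Δm_l = +2 (E1 requires Δm_l = 0, ±1)
(b) forbidden — Δl = +3 (E1 requires Δl = ±1)
(c) forbidden — Δm_l = -2 (E1 requires Δm_l = 0, ±1)
(d) forbidden — Δm_l = -4 (E1 requires Δm_l = 0, ±1)
(e) forbidden — Δm_l = +3 (E1 requires Δm_l = 0, ±1)
(f) allowed
(g) allowed
Total allowed: 2 of 7.

2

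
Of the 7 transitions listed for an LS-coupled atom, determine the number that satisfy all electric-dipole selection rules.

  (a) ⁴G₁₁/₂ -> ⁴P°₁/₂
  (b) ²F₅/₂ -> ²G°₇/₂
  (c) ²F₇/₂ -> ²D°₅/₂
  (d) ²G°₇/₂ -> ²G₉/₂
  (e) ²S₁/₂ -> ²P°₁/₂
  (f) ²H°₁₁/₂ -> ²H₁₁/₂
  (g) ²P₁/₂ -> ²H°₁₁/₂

5

(a) forbidden (ΔL, ΔJ fail)
(b) allowed
(c) allowed
(d) allowed
(e) allowed
(f) allowed
(g) forbidden (ΔL, ΔJ fail)
Total allowed: 5 of 7.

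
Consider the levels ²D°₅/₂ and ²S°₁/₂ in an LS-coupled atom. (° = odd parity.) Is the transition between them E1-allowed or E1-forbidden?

Initial level: S=1/2, L=2, J=5/2, parity odd. Final level: S=1/2, L=0, J=1/2, parity odd.
ΔS = 0: S: 1/2 → 1/2 — satisfied.
Parity must change: odd → odd — violated.
ΔJ = 0, ±1 (not J=0↔0): J: 5/2 → 1/2, ΔJ = -2 — violated.
ΔL = 0, ±1 (not L=0↔0): L: 2 → 0, ΔL = -2 — violated.
Rule(s) violated: parity, ΔL, ΔJ.

forbidden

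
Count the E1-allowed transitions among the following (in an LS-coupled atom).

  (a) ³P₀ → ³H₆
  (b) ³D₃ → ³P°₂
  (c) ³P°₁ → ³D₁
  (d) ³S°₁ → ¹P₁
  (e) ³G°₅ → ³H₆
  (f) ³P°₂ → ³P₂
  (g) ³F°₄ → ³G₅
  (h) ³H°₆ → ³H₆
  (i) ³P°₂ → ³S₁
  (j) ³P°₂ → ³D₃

8

(a) forbidden (parity, ΔL, ΔJ fail)
(b) allowed
(c) allowed
(d) forbidden (ΔS fails)
(e) allowed
(f) allowed
(g) allowed
(h) allowed
(i) allowed
(j) allowed
Total allowed: 8 of 10.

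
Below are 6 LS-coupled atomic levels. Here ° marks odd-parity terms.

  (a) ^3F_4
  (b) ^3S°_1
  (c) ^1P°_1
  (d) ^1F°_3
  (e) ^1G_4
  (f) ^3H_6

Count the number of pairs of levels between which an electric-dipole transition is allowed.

(a)–(b): forbidden (ΔL, ΔJ).
(a)–(c): forbidden (ΔS, ΔL, ΔJ).
(a)–(d): forbidden (ΔS).
(a)–(e): forbidden (parity, ΔS).
(a)–(f): forbidden (parity, ΔL, ΔJ).
(b)–(c): forbidden (parity, ΔS).
(b)–(d): forbidden (parity, ΔS, ΔL, ΔJ).
(b)–(e): forbidden (ΔS, ΔL, ΔJ).
(b)–(f): forbidden (ΔL, ΔJ).
(c)–(d): forbidden (parity, ΔL, ΔJ).
(c)–(e): forbidden (ΔL, ΔJ).
(c)–(f): forbidden (ΔS, ΔL, ΔJ).
(d)–(e): allowed.
(d)–(f): forbidden (ΔS, ΔL, ΔJ).
(e)–(f): forbidden (parity, ΔS, ΔJ).
Allowed pairs: 1 of 15.

1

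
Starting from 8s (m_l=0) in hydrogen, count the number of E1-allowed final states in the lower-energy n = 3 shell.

E1 requires Δl = ±1, so l_f ∈ {-1, 1}; with 0 ≤ l_f ≤ n_f−1 = 2, the allowed l_f values are {1}.
For l_f = 1: m_f ∈ {m_i−1, m_i, m_i+1} ∩ [−1, 1] = {-1, 0, 1} → 3 states.
Total: 3.

3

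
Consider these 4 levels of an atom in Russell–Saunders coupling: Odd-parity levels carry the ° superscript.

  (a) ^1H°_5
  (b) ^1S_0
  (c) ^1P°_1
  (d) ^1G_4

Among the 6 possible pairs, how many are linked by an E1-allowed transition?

(a)–(b): forbidden (ΔL, ΔJ).
(a)–(c): forbidden (parity, ΔL, ΔJ).
(a)–(d): allowed.
(b)–(c): allowed.
(b)–(d): forbidden (parity, ΔL, ΔJ).
(c)–(d): forbidden (ΔL, ΔJ).
Allowed pairs: 2 of 6.

2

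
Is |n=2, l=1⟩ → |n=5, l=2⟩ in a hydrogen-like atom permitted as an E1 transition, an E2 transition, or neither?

E1

Δl = 2 − 1 = +1; l_i + l_f = 3.
E1 (Δl = ±1): satisfied.
E2 (Δl = 0,±2, l_i+l_f ≥ 2): not satisfied.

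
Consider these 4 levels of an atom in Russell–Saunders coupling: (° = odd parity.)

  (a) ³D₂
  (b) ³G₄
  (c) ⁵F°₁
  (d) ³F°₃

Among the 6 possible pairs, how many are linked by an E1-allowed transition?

2

(a)–(b): forbidden (parity, ΔL, ΔJ).
(a)–(c): forbidden (ΔS).
(a)–(d): allowed.
(b)–(c): forbidden (ΔS, ΔJ).
(b)–(d): allowed.
(c)–(d): forbidden (parity, ΔS, ΔJ).
Allowed pairs: 2 of 6.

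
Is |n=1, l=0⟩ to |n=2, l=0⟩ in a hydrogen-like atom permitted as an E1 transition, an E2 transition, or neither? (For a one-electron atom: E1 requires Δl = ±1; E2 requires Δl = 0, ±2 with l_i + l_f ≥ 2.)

Δl = 0 − 0 = +0; l_i + l_f = 0.
E1 (Δl = ±1): not satisfied.
E2 (Δl = 0,±2, l_i+l_f ≥ 2): not satisfied.

neither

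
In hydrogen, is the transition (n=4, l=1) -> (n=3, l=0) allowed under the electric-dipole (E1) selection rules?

allowed

Δl = 0 − 1 = -1; the E1 rule Δl = ±1 is ✓.
All E1 selection rules are satisfied.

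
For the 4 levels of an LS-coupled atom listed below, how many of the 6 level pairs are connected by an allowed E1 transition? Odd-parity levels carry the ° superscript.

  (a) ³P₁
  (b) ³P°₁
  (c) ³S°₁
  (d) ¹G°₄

2

(a)–(b): allowed.
(a)–(c): allowed.
(a)–(d): forbidden (ΔS, ΔL, ΔJ).
(b)–(c): forbidden (parity).
(b)–(d): forbidden (parity, ΔS, ΔL, ΔJ).
(c)–(d): forbidden (parity, ΔS, ΔL, ΔJ).
Allowed pairs: 2 of 6.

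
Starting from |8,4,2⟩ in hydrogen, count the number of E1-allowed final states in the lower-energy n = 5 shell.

E1 requires Δl = ±1, so l_f ∈ {3, 5}; with 0 ≤ l_f ≤ n_f−1 = 4, the allowed l_f values are {3}.
For l_f = 3: m_f ∈ {m_i−1, m_i, m_i+1} ∩ [−3, 3] = {1, 2, 3} → 3 states.
Total: 3.

3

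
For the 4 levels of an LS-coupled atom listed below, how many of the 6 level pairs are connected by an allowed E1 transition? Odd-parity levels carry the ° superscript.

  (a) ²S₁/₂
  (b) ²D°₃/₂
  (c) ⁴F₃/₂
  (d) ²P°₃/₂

(a)–(b): forbidden (ΔL).
(a)–(c): forbidden (parity, ΔS, ΔL).
(a)–(d): allowed.
(b)–(c): forbidden (ΔS).
(b)–(d): forbidden (parity).
(c)–(d): forbidden (ΔS, ΔL).
Allowed pairs: 1 of 6.

1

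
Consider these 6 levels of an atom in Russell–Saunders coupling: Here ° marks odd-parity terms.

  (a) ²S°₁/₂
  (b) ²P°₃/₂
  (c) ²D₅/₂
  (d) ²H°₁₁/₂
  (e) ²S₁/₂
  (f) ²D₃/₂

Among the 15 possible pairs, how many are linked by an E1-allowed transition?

(a)–(b): forbidden (parity).
(a)–(c): forbidden (ΔL, ΔJ).
(a)–(d): forbidden (parity, ΔL, ΔJ).
(a)–(e): forbidden (ΔL).
(a)–(f): forbidden (ΔL).
(b)–(c): allowed.
(b)–(d): forbidden (parity, ΔL, ΔJ).
(b)–(e): allowed.
(b)–(f): allowed.
(c)–(d): forbidden (ΔL, ΔJ).
(c)–(e): forbidden (parity, ΔL, ΔJ).
(c)–(f): forbidden (parity).
(d)–(e): forbidden (ΔL, ΔJ).
(d)–(f): forbidden (ΔL, ΔJ).
(e)–(f): forbidden (parity, ΔL).
Allowed pairs: 3 of 15.

3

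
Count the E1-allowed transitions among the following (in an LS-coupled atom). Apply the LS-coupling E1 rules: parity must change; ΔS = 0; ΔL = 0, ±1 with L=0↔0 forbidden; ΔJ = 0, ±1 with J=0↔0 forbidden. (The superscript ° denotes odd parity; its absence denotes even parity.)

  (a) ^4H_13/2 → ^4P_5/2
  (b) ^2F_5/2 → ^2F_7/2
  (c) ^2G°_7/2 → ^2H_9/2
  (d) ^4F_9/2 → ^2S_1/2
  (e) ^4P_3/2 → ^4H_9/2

1

(a) forbidden (parity, ΔL, ΔJ fail)
(b) forbidden (parity fails)
(c) allowed
(d) forbidden (parity, ΔS, ΔL, ΔJ fail)
(e) forbidden (parity, ΔL, ΔJ fail)
Total allowed: 1 of 5.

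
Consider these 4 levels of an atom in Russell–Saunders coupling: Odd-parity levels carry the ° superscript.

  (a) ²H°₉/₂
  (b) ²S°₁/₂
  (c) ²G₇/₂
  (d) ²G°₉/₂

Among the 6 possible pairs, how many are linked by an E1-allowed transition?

(a)–(b): forbidden (parity, ΔL, ΔJ).
(a)–(c): allowed.
(a)–(d): forbidden (parity).
(b)–(c): forbidden (ΔL, ΔJ).
(b)–(d): forbidden (parity, ΔL, ΔJ).
(c)–(d): allowed.
Allowed pairs: 2 of 6.

2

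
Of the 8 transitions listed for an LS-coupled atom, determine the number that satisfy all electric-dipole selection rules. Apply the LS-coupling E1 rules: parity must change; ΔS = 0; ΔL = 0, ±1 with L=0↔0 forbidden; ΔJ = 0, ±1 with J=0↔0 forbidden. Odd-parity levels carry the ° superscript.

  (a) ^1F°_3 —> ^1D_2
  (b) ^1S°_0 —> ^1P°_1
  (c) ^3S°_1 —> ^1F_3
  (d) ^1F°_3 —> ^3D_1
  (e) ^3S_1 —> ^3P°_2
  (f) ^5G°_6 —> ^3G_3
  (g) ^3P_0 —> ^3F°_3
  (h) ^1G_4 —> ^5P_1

2

(a) allowed
(b) forbidden (parity fails)
(c) forbidden (ΔS, ΔL, ΔJ fail)
(d) forbidden (ΔS, ΔJ fail)
(e) allowed
(f) forbidden (ΔS, ΔJ fail)
(g) forbidden (ΔL, ΔJ fail)
(h) forbidden (parity, ΔS, ΔL, ΔJ fail)
Total allowed: 2 of 8.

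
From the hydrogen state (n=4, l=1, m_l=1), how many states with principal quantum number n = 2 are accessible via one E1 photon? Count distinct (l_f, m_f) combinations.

E1 requires Δl = ±1, so l_f ∈ {0, 2}; with 0 ≤ l_f ≤ n_f−1 = 1, the allowed l_f values are {0}.
For l_f = 0: m_f ∈ {m_i−1, m_i, m_i+1} ∩ [−0, 0] = {0} → 1 state.
Total: 1.

1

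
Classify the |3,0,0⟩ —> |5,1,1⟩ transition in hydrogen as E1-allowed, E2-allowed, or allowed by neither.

E1

Δl = 1 − 0 = +1; l_i + l_f = 1.
Δm_l = +1.
E1 (Δl = ±1, |Δm_l| ≤ 1): satisfied.
E2 (Δl = 0,±2, l_i+l_f ≥ 2, |Δm_l| ≤ 2): not satisfied.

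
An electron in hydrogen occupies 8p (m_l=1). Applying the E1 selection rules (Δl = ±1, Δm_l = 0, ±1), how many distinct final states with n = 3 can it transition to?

4

E1 requires Δl = ±1, so l_f ∈ {0, 2}; with 0 ≤ l_f ≤ n_f−1 = 2, the allowed l_f values are {0, 2}.
For l_f = 0: m_f ∈ {m_i−1, m_i, m_i+1} ∩ [−0, 0] = {0} → 1 state.
For l_f = 2: m_f ∈ {m_i−1, m_i, m_i+1} ∩ [−2, 2] = {0, 1, 2} → 3 states.
Total: 4.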